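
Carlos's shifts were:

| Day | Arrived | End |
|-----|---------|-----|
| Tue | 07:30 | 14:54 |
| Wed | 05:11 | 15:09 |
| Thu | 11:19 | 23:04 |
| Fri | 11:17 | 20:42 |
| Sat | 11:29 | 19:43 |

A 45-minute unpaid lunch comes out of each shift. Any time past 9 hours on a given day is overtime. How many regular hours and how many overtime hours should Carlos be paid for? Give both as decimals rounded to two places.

Tue: 07:30–14:54 = 7 h 24 min; less 45 min break → 6 h 39 min
Wed: 05:11–15:09 = 9 h 58 min; less 45 min break → 9 h 13 min
Thu: 11:19–23:04 = 11 h 45 min; less 45 min break → 11 h 0 min
Fri: 11:17–20:42 = 9 h 25 min; less 45 min break → 8 h 40 min
Sat: 11:29–19:43 = 8 h 14 min; less 45 min break → 7 h 29 min
Tue reg 6 h 39 min / OT 0 h 0 min; Wed reg 9 h 0 min / OT 0 h 13 min; Thu reg 9 h 0 min / OT 2 h 0 min; Fri reg 8 h 40 min / OT 0 h 0 min; Sat reg 7 h 29 min / OT 0 h 0 min.
Totals: regular 40 h 48 min, overtime 2 h 13 min.

Regular 40.80 hours, overtime 2.22 hours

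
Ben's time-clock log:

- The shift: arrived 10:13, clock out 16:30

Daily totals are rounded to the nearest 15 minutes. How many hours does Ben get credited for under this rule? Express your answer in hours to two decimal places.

6.25 hours

The shift: 10:13–16:30 = 6 h 17 min → rounds to 6 h 15 min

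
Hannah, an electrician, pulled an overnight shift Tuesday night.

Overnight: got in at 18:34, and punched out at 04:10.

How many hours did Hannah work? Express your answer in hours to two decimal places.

9.60 hours

Overnight: 18:34 → midnight = 5 h 26 min; midnight → 04:10 = 4 h 10 min; span 9 h 36 min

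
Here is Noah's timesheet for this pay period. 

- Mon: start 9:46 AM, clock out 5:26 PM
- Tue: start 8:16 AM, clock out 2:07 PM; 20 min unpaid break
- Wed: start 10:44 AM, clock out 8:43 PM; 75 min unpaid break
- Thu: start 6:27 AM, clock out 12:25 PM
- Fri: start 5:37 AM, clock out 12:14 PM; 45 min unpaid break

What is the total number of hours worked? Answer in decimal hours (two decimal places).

Mon: 9:46 AM–5:26 PM = 7 h 40 min
Tue: 8:16 AM–2:07 PM = 5 h 51 min; less 20 min break → 5 h 31 min
Wed: 10:44 AM–8:43 PM = 9 h 59 min; less 75 min break → 8 h 44 min
Thu: 6:27 AM–12:25 PM = 5 h 58 min
Fri: 5:37 AM–12:14 PM = 6 h 37 min; less 45 min break → 5 h 52 min
Total: 7 h 40 min + 5 h 31 min + 8 h 44 min + 5 h 58 min + 5 h 52 min = 33 h 45 min.

33.75 hours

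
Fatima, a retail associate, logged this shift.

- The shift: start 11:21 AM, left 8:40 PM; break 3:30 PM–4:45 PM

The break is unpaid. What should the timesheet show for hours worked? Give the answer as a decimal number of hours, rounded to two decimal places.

The shift: 11:21 AM–8:40 PM = 9 h 19 min; less 75 min break → 8 h 4 min

8.07 hours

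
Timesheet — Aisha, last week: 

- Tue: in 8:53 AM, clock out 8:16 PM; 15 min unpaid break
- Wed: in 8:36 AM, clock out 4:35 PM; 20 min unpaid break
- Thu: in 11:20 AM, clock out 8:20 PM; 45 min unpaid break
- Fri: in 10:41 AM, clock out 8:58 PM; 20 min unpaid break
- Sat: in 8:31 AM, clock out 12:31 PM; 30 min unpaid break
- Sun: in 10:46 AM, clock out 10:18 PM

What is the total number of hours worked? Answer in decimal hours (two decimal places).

52.02 hours

Tue: 8:53 AM–8:16 PM = 11 h 23 min; less 15 min break → 11 h 8 min
Wed: 8:36 AM–4:35 PM = 7 h 59 min; less 20 min break → 7 h 39 min
Thu: 11:20 AM–8:20 PM = 9 h 0 min; less 45 min break → 8 h 15 min
Fri: 10:41 AM–8:58 PM = 10 h 17 min; less 20 min break → 9 h 57 min
Sat: 8:31 AM–12:31 PM = 4 h 0 min; less 30 min break → 3 h 30 min
Sun: 10:46 AM–10:18 PM = 11 h 32 min
Total: 11 h 8 min + 7 h 39 min + 8 h 15 min + 9 h 57 min + 3 h 30 min + 11 h 32 min = 52 h 1 min.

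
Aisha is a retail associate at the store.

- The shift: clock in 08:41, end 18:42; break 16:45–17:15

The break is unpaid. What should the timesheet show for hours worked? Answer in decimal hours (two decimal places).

9.52 hours

The shift: 08:41–18:42 = 10 h 1 min; less 30 min break → 9 h 31 min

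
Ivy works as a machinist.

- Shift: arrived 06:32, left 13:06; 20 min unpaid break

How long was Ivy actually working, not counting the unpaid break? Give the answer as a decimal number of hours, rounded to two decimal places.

6.23 hours

Shift: 06:32–13:06 = 6 h 34 min; less 20 min break → 6 h 14 min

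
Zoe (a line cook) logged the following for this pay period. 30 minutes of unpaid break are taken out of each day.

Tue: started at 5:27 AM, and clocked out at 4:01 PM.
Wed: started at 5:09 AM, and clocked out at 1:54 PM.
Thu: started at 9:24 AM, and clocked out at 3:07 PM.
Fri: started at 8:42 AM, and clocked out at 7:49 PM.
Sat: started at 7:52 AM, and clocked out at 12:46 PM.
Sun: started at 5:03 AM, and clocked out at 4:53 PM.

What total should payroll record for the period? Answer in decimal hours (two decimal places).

49.88 hours

Tue: 5:27 AM–4:01 PM = 10 h 34 min; less 30 min break → 10 h 4 min
Wed: 5:09 AM–1:54 PM = 8 h 45 min; less 30 min break → 8 h 15 min
Thu: 9:24 AM–3:07 PM = 5 h 43 min; less 30 min break → 5 h 13 min
Fri: 8:42 AM–7:49 PM = 11 h 7 min; less 30 min break → 10 h 37 min
Sat: 7:52 AM–12:46 PM = 4 h 54 min; less 30 min break → 4 h 24 min
Sun: 5:03 AM–4:53 PM = 11 h 50 min; less 30 min break → 11 h 20 min
Total: 10 h 4 min + 8 h 15 min + 5 h 13 min + 10 h 37 min + 4 h 24 min + 11 h 20 min = 49 h 53 min.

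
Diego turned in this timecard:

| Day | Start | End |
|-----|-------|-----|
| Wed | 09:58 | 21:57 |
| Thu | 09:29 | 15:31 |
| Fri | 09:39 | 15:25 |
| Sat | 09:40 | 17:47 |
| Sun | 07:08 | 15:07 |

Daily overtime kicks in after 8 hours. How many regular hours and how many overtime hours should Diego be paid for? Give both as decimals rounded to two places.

Wed: 09:58–21:57 = 11 h 59 min
Thu: 09:29–15:31 = 6 h 2 min
Fri: 09:39–15:25 = 5 h 46 min
Sat: 09:40–17:47 = 8 h 7 min
Sun: 07:08–15:07 = 7 h 59 min
Wed reg 8 h 0 min / OT 3 h 59 min; Thu reg 6 h 2 min / OT 0 h 0 min; Fri reg 5 h 46 min / OT 0 h 0 min; Sat reg 8 h 0 min / OT 0 h 7 min; Sun reg 7 h 59 min / OT 0 h 0 min.
Totals: regular 35 h 47 min, overtime 4 h 6 min.

Regular 35.78 hours, overtime 4.10 hours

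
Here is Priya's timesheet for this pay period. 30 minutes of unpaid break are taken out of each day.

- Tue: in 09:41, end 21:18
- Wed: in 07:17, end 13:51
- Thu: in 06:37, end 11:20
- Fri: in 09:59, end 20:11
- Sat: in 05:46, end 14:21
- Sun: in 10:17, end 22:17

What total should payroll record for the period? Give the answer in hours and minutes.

50 h 41 min

Tue: 09:41–21:18 = 11 h 37 min; less 30 min break → 11 h 7 min
Wed: 07:17–13:51 = 6 h 34 min; less 30 min break → 6 h 4 min
Thu: 06:37–11:20 = 4 h 43 min; less 30 min break → 4 h 13 min
Fri: 09:59–20:11 = 10 h 12 min; less 30 min break → 9 h 42 min
Sat: 05:46–14:21 = 8 h 35 min; less 30 min break → 8 h 5 min
Sun: 10:17–22:17 = 12 h 0 min; less 30 min break → 11 h 30 min
Total: 11 h 7 min + 6 h 4 min + 4 h 13 min + 9 h 42 min + 8 h 5 min + 11 h 30 min = 50 h 41 min.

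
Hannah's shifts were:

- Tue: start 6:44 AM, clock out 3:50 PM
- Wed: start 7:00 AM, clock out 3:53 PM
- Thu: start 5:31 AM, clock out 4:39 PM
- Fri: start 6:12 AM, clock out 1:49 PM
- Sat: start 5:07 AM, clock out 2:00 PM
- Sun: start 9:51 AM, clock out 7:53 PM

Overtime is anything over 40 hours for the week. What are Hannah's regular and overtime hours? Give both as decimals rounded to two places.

Tue: 6:44 AM–3:50 PM = 9 h 6 min
Wed: 7:00 AM–3:53 PM = 8 h 53 min
Thu: 5:31 AM–4:39 PM = 11 h 8 min
Fri: 6:12 AM–1:49 PM = 7 h 37 min
Sat: 5:07 AM–2:00 PM = 8 h 53 min
Sun: 9:51 AM–7:53 PM = 10 h 2 min
Total worked: 55 h 39 min = 55.65 h.
Threshold 40 h → overtime 15 h 39 min, regular 40 h 0 min.

Regular 40.00 hours, overtime 15.65 hours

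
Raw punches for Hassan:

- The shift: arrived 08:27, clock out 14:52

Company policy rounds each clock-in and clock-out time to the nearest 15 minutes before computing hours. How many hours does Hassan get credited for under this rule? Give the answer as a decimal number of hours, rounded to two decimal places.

6.25 hours

The shift: in 08:27→08:30, out 14:52→14:45; 6 h 15 min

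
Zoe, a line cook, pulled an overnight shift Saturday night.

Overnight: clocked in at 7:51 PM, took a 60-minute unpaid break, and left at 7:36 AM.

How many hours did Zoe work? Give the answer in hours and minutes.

10 h 45 min

Overnight: 7:51 PM → midnight = 4 h 9 min; midnight → 7:36 AM = 7 h 36 min; span 11 h 45 min; less 60 min break → 10 h 45 min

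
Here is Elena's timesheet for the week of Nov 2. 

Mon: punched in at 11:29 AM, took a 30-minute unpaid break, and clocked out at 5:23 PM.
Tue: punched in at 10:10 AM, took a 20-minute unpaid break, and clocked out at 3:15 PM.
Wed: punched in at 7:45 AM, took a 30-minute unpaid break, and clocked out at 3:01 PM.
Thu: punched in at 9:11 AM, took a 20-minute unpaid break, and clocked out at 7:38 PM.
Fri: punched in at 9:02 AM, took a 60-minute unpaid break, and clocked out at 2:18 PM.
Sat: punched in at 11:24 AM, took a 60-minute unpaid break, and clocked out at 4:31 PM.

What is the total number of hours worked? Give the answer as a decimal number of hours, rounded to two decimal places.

35.42 hours

Mon: 11:29 AM–5:23 PM = 5 h 54 min; less 30 min break → 5 h 24 min
Tue: 10:10 AM–3:15 PM = 5 h 5 min; less 20 min break → 4 h 45 min
Wed: 7:45 AM–3:01 PM = 7 h 16 min; less 30 min break → 6 h 46 min
Thu: 9:11 AM–7:38 PM = 10 h 27 min; less 20 min break → 10 h 7 min
Fri: 9:02 AM–2:18 PM = 5 h 16 min; less 60 min break → 4 h 16 min
Sat: 11:24 AM–4:31 PM = 5 h 7 min; less 60 min break → 4 h 7 min
Total: 5 h 24 min + 4 h 45 min + 6 h 46 min + 10 h 7 min + 4 h 16 min + 4 h 7 min = 35 h 25 min.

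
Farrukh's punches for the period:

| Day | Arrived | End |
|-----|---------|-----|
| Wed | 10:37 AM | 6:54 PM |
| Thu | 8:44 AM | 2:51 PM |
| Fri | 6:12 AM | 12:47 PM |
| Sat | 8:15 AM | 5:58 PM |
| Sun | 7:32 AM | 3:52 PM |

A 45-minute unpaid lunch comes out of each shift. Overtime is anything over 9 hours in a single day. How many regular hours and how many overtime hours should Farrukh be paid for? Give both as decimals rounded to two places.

Regular 35.28 hours, overtime 0.00 hours

Wed: 10:37 AM–6:54 PM = 8 h 17 min; less 45 min break → 7 h 32 min
Thu: 8:44 AM–2:51 PM = 6 h 7 min; less 45 min break → 5 h 22 min
Fri: 6:12 AM–12:47 PM = 6 h 35 min; less 45 min break → 5 h 50 min
Sat: 8:15 AM–5:58 PM = 9 h 43 min; less 45 min break → 8 h 58 min
Sun: 7:32 AM–3:52 PM = 8 h 20 min; less 45 min break → 7 h 35 min
Wed reg 7 h 32 min / OT 0 h 0 min; Thu reg 5 h 22 min / OT 0 h 0 min; Fri reg 5 h 50 min / OT 0 h 0 min; Sat reg 8 h 58 min / OT 0 h 0 min; Sun reg 7 h 35 min / OT 0 h 0 min.
Totals: regular 35 h 17 min, overtime 0 h 0 min.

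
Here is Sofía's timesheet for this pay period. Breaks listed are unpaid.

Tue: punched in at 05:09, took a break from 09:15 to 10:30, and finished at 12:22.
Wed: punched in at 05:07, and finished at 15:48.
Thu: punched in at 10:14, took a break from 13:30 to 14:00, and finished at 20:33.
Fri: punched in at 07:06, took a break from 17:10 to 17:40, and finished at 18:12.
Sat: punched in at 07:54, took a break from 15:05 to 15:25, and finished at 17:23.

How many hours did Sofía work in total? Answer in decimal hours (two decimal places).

Tue: 05:09–12:22 = 7 h 13 min; less 75 min break → 5 h 58 min
Wed: 05:07–15:48 = 10 h 41 min
Thu: 10:14–20:33 = 10 h 19 min; less 30 min break → 9 h 49 min
Fri: 07:06–18:12 = 11 h 6 min; less 30 min break → 10 h 36 min
Sat: 07:54–17:23 = 9 h 29 min; less 20 min break → 9 h 9 min
Total: 5 h 58 min + 10 h 41 min + 9 h 49 min + 10 h 36 min + 9 h 9 min = 46 h 13 min.

46.22 hours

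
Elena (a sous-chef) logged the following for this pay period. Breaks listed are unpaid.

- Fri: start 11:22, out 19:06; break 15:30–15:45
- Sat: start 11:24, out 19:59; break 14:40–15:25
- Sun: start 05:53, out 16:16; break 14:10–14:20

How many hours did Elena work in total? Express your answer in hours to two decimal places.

25.53 hours

Fri: 11:22–19:06 = 7 h 44 min; less 15 min break → 7 h 29 min
Sat: 11:24–19:59 = 8 h 35 min; less 45 min break → 7 h 50 min
Sun: 05:53–16:16 = 10 h 23 min; less 10 min break → 10 h 13 min
Total: 7 h 29 min + 7 h 50 min + 10 h 13 min = 25 h 32 min.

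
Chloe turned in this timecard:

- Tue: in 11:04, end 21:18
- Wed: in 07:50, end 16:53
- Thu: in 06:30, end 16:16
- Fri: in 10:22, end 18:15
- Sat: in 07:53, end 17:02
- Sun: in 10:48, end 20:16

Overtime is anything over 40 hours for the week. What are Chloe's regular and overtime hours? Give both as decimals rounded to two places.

Tue: 11:04–21:18 = 10 h 14 min
Wed: 07:50–16:53 = 9 h 3 min
Thu: 06:30–16:16 = 9 h 46 min
Fri: 10:22–18:15 = 7 h 53 min
Sat: 07:53–17:02 = 9 h 9 min
Sun: 10:48–20:16 = 9 h 28 min
Total worked: 55 h 33 min = 55.55 h.
Threshold 40 h → overtime 15 h 33 min, regular 40 h 0 min.

Regular 40.00 hours, overtime 15.55 hours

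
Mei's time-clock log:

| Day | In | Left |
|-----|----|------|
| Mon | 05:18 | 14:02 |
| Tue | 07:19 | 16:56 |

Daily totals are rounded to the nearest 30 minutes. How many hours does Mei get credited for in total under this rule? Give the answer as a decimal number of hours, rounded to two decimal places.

Mon: 05:18–14:02 = 8 h 44 min → rounds to 8 h 30 min
Tue: 07:19–16:56 = 9 h 37 min → rounds to 9 h 30 min
Total credited: 18 h 0 min.

18.00 hours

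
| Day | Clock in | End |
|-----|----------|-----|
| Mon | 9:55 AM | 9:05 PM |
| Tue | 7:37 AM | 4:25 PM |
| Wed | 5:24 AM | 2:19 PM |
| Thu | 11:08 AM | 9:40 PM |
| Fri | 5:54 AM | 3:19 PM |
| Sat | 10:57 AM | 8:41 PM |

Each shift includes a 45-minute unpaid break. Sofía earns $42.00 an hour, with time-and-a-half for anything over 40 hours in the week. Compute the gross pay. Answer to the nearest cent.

$2566.20

Mon: 9:55 AM–9:05 PM = 11 h 10 min; less 45 min break → 10 h 25 min
Tue: 7:37 AM–4:25 PM = 8 h 48 min; less 45 min break → 8 h 3 min
Wed: 5:24 AM–2:19 PM = 8 h 55 min; less 45 min break → 8 h 10 min
Thu: 11:08 AM–9:40 PM = 10 h 32 min; less 45 min break → 9 h 47 min
Fri: 5:54 AM–3:19 PM = 9 h 25 min; less 45 min break → 8 h 40 min
Sat: 10:57 AM–8:41 PM = 9 h 44 min; less 45 min break → 8 h 59 min
Total worked: 54 h 4 min = 3244 min.
Regular 40 h 0 min = 2400 min at $42.00/h; overtime 14 h 4 min = 844 min at $63.00/h.
Pay = (2400 × $42.00 + 844 × $63.00) ÷ 60 = $2566.20.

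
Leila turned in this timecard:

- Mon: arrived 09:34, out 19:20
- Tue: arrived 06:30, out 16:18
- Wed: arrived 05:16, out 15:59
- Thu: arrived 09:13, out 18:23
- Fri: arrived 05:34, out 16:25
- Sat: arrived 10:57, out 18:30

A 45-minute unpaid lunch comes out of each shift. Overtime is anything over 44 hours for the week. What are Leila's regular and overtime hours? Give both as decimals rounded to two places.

Mon: 09:34–19:20 = 9 h 46 min; less 45 min break → 9 h 1 min
Tue: 06:30–16:18 = 9 h 48 min; less 45 min break → 9 h 3 min
Wed: 05:16–15:59 = 10 h 43 min; less 45 min break → 9 h 58 min
Thu: 09:13–18:23 = 9 h 10 min; less 45 min break → 8 h 25 min
Fri: 05:34–16:25 = 10 h 51 min; less 45 min break → 10 h 6 min
Sat: 10:57–18:30 = 7 h 33 min; less 45 min break → 6 h 48 min
Total worked: 53 h 21 min = 53.35 h.
Threshold 44 h → overtime 9 h 21 min, regular 44 h 0 min.

Regular 44.00 hours, overtime 9.35 hours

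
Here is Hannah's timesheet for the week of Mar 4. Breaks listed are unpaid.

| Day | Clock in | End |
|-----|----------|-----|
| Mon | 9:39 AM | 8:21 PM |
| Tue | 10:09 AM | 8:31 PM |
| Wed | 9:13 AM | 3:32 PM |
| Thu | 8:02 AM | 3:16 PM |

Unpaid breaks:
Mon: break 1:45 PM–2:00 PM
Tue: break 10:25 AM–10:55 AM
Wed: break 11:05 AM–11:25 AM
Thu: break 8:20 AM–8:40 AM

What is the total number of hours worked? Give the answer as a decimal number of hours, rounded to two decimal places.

33.20 hours

Mon: 9:39 AM–8:21 PM = 10 h 42 min; less 15 min break → 10 h 27 min
Tue: 10:09 AM–8:31 PM = 10 h 22 min; less 30 min break → 9 h 52 min
Wed: 9:13 AM–3:32 PM = 6 h 19 min; less 20 min break → 5 h 59 min
Thu: 8:02 AM–3:16 PM = 7 h 14 min; less 20 min break → 6 h 54 min
Total: 10 h 27 min + 9 h 52 min + 5 h 59 min + 6 h 54 min = 33 h 12 min.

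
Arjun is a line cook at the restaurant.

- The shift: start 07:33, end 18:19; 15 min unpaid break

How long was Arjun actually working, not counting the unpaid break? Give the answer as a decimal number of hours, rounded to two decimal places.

The shift: 07:33–18:19 = 10 h 46 min; less 15 min break → 10 h 31 min

10.52 hours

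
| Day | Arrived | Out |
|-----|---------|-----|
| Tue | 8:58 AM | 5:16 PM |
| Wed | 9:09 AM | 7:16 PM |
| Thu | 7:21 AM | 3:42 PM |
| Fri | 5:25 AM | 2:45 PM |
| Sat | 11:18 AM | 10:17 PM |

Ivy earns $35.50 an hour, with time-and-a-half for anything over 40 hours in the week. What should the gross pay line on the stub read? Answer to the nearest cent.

$1797.19

Tue: 8:58 AM–5:16 PM = 8 h 18 min
Wed: 9:09 AM–7:16 PM = 10 h 7 min
Thu: 7:21 AM–3:42 PM = 8 h 21 min
Fri: 5:25 AM–2:45 PM = 9 h 20 min
Sat: 11:18 AM–10:17 PM = 10 h 59 min
Total worked: 47 h 5 min = 2825 min.
Regular 40 h 0 min = 2400 min at $35.50/h; overtime 7 h 5 min = 425 min at $53.25/h.
Pay = (2400 × $35.50 + 425 × $53.25) ÷ 60 = $1797.19.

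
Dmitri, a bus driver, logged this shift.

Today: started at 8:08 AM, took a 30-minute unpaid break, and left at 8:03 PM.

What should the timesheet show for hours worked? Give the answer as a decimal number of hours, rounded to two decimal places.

11.42 hours

Today: 8:08 AM–8:03 PM = 11 h 55 min; less 30 min break → 11 h 25 min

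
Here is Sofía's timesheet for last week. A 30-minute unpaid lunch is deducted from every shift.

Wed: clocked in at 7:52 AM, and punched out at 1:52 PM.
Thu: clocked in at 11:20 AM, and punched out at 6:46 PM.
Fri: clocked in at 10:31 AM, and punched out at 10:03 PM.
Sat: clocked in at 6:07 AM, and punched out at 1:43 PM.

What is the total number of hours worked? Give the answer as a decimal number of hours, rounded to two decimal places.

Wed: 7:52 AM–1:52 PM = 6 h 0 min; less 30 min break → 5 h 30 min
Thu: 11:20 AM–6:46 PM = 7 h 26 min; less 30 min break → 6 h 56 min
Fri: 10:31 AM–10:03 PM = 11 h 32 min; less 30 min break → 11 h 2 min
Sat: 6:07 AM–1:43 PM = 7 h 36 min; less 30 min break → 7 h 6 min
Total: 5 h 30 min + 6 h 56 min + 11 h 2 min + 7 h 6 min = 30 h 34 min.

30.57 hours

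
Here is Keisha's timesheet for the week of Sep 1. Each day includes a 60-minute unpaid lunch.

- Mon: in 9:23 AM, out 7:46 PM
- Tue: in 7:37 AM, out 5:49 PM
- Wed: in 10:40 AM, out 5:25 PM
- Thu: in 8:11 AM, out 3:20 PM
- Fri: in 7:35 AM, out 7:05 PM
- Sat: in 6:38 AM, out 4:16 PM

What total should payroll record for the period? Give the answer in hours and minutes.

Mon: 9:23 AM–7:46 PM = 10 h 23 min; less 60 min break → 9 h 23 min
Tue: 7:37 AM–5:49 PM = 10 h 12 min; less 60 min break → 9 h 12 min
Wed: 10:40 AM–5:25 PM = 6 h 45 min; less 60 min break → 5 h 45 min
Thu: 8:11 AM–3:20 PM = 7 h 9 min; less 60 min break → 6 h 9 min
Fri: 7:35 AM–7:05 PM = 11 h 30 min; less 60 min break → 10 h 30 min
Sat: 6:38 AM–4:16 PM = 9 h 38 min; less 60 min break → 8 h 38 min
Total: 9 h 23 min + 9 h 12 min + 5 h 45 min + 6 h 9 min + 10 h 30 min + 8 h 38 min = 49 h 37 min.

49 h 37 min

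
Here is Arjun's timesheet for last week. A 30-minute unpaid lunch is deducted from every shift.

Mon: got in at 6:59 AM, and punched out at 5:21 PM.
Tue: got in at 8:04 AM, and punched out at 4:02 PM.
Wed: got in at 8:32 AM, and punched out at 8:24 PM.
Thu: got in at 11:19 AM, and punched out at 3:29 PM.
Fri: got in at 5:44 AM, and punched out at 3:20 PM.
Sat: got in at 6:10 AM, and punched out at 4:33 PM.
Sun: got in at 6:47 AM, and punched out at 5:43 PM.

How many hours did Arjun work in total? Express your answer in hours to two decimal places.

61.78 hours

Mon: 6:59 AM–5:21 PM = 10 h 22 min; less 30 min break → 9 h 52 min
Tue: 8:04 AM–4:02 PM = 7 h 58 min; less 30 min break → 7 h 28 min
Wed: 8:32 AM–8:24 PM = 11 h 52 min; less 30 min break → 11 h 22 min
Thu: 11:19 AM–3:29 PM = 4 h 10 min; less 30 min break → 3 h 40 min
Fri: 5:44 AM–3:20 PM = 9 h 36 min; less 30 min break → 9 h 6 min
Sat: 6:10 AM–4:33 PM = 10 h 23 min; less 30 min break → 9 h 53 min
Sun: 6:47 AM–5:43 PM = 10 h 56 min; less 30 min break → 10 h 26 min
Total: 9 h 52 min + 7 h 28 min + 11 h 22 min + 3 h 40 min + 9 h 6 min + 9 h 53 min + 10 h 26 min = 61 h 47 min.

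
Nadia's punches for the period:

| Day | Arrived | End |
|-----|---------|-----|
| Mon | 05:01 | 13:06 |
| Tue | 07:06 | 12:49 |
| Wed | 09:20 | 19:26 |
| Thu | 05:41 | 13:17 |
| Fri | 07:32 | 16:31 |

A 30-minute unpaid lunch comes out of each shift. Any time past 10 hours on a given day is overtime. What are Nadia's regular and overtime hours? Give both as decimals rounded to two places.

Mon: 05:01–13:06 = 8 h 5 min; less 30 min break → 7 h 35 min
Tue: 07:06–12:49 = 5 h 43 min; less 30 min break → 5 h 13 min
Wed: 09:20–19:26 = 10 h 6 min; less 30 min break → 9 h 36 min
Thu: 05:41–13:17 = 7 h 36 min; less 30 min break → 7 h 6 min
Fri: 07:32–16:31 = 8 h 59 min; less 30 min break → 8 h 29 min
Mon reg 7 h 35 min / OT 0 h 0 min; Tue reg 5 h 13 min / OT 0 h 0 min; Wed reg 9 h 36 min / OT 0 h 0 min; Thu reg 7 h 6 min / OT 0 h 0 min; Fri reg 8 h 29 min / OT 0 h 0 min.
Totals: regular 37 h 59 min, overtime 0 h 0 min.

Regular 37.98 hours, overtime 0.00 hours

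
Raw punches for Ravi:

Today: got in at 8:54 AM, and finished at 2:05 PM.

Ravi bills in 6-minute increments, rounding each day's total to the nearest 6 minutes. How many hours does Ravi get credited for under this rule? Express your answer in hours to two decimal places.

Today: 8:54 AM–2:05 PM = 5 h 11 min → rounds to 5 h 12 min

5.20 hours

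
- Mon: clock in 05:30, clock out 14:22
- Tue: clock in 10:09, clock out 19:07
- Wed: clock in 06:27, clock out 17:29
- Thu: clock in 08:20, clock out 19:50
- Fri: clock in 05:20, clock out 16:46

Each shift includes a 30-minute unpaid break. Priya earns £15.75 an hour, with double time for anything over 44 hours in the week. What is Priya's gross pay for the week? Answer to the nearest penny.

£859.95

Mon: 05:30–14:22 = 8 h 52 min; less 30 min break → 8 h 22 min
Tue: 10:09–19:07 = 8 h 58 min; less 30 min break → 8 h 28 min
Wed: 06:27–17:29 = 11 h 2 min; less 30 min break → 10 h 32 min
Thu: 08:20–19:50 = 11 h 30 min; less 30 min break → 11 h 0 min
Fri: 05:20–16:46 = 11 h 26 min; less 30 min break → 10 h 56 min
Total worked: 49 h 18 min = 2958 min.
Regular 44 h 0 min = 2640 min at £15.75/h; overtime 5 h 18 min = 318 min at £31.50/h.
Pay = (2640 × £15.75 + 318 × £31.50) ÷ 60 = £859.95.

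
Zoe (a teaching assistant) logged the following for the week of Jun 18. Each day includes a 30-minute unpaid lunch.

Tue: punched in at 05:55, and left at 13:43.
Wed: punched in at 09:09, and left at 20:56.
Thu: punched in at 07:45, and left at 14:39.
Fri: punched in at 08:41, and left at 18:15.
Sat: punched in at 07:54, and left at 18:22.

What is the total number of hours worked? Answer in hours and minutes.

44 h 1 min

Tue: 05:55–13:43 = 7 h 48 min; less 30 min break → 7 h 18 min
Wed: 09:09–20:56 = 11 h 47 min; less 30 min break → 11 h 17 min
Thu: 07:45–14:39 = 6 h 54 min; less 30 min break → 6 h 24 min
Fri: 08:41–18:15 = 9 h 34 min; less 30 min break → 9 h 4 min
Sat: 07:54–18:22 = 10 h 28 min; less 30 min break → 9 h 58 min
Total: 7 h 18 min + 11 h 17 min + 6 h 24 min + 9 h 4 min + 9 h 58 min = 44 h 1 min.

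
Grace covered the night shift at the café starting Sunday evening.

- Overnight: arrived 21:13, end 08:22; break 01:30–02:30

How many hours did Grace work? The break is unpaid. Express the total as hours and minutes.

10 h 9 min

Overnight: 21:13 → midnight = 2 h 47 min; midnight → 08:22 = 8 h 22 min; span 11 h 9 min; less 60 min break → 10 h 9 min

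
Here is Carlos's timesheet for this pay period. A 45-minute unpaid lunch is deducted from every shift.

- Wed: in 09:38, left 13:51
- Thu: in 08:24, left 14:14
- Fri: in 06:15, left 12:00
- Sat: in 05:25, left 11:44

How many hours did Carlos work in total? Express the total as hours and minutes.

19 h 7 min

Wed: 09:38–13:51 = 4 h 13 min; less 45 min break → 3 h 28 min
Thu: 08:24–14:14 = 5 h 50 min; less 45 min break → 5 h 5 min
Fri: 06:15–12:00 = 5 h 45 min; less 45 min break → 5 h 0 min
Sat: 05:25–11:44 = 6 h 19 min; less 45 min break → 5 h 34 min
Total: 3 h 28 min + 5 h 5 min + 5 h 0 min + 5 h 34 min = 19 h 7 min.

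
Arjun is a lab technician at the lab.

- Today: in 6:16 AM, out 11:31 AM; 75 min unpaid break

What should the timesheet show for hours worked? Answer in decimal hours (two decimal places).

Today: 6:16 AM–11:31 AM = 5 h 15 min; less 75 min break → 4 h 0 min

4.00 hours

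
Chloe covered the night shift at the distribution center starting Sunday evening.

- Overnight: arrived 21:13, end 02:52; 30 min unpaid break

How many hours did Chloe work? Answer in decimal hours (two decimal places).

5.15 hours

Overnight: 21:13 → midnight = 2 h 47 min; midnight → 02:52 = 2 h 52 min; span 5 h 39 min; less 30 min break → 5 h 9 min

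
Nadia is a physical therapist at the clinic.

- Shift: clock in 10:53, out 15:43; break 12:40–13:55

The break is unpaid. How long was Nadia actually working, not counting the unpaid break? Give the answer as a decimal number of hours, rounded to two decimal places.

3.58 hours

Shift: 10:53–15:43 = 4 h 50 min; less 75 min break → 3 h 35 min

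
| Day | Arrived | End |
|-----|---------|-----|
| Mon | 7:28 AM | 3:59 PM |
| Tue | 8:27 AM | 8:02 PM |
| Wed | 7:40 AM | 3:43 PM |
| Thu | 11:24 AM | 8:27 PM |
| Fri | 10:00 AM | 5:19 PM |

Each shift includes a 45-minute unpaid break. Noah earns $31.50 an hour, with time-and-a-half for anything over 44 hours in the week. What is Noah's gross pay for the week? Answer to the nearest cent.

Mon: 7:28 AM–3:59 PM = 8 h 31 min; less 45 min break → 7 h 46 min
Tue: 8:27 AM–8:02 PM = 11 h 35 min; less 45 min break → 10 h 50 min
Wed: 7:40 AM–3:43 PM = 8 h 3 min; less 45 min break → 7 h 18 min
Thu: 11:24 AM–8:27 PM = 9 h 3 min; less 45 min break → 8 h 18 min
Fri: 10:00 AM–5:19 PM = 7 h 19 min; less 45 min break → 6 h 34 min
Total worked: 40 h 46 min = 2446 min.
Regular 40 h 46 min = 2446 min at $31.50/h; overtime 0 h 0 min = 0 min at $47.25/h.
Pay = (2446 × $31.50 + 0 × $47.25) ÷ 60 = $1284.15.

$1284.15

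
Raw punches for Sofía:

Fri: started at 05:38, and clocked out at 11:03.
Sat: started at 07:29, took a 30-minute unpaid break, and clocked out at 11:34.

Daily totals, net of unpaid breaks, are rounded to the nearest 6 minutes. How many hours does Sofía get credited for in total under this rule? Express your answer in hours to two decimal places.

Fri: 05:38–11:03 = 5 h 25 min → rounds to 5 h 24 min
Sat: 07:29–11:34 = 4 h 5 min − 30 min = 3 h 35 min → rounds to 3 h 36 min
Total credited: 9 h 0 min.

9.00 hours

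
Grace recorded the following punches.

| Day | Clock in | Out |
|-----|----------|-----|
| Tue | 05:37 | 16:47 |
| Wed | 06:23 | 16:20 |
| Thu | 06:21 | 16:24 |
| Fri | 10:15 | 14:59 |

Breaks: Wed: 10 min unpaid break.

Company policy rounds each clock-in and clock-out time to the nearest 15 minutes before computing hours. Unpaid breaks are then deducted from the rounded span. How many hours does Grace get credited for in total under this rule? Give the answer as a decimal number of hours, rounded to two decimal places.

35.83 hours

Tue: in 05:37→05:30, out 16:47→16:45; 11 h 15 min
Wed: in 06:23→06:30, out 16:20→16:15; 9 h 45 min − 10 min = 9 h 35 min
Thu: in 06:21→06:15, out 16:24→16:30; 10 h 15 min
Fri: in 10:15→10:15, out 14:59→15:00; 4 h 45 min
Total credited: 35 h 50 min.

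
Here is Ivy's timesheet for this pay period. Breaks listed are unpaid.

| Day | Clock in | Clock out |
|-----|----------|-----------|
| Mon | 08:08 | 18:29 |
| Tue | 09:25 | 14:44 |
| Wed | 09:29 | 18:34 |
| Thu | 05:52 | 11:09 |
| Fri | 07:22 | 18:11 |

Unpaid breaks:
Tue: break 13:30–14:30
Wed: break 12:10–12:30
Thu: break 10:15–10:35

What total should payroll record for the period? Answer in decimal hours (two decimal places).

39.18 hours

Mon: 08:08–18:29 = 10 h 21 min
Tue: 09:25–14:44 = 5 h 19 min; less 60 min break → 4 h 19 min
Wed: 09:29–18:34 = 9 h 5 min; less 20 min break → 8 h 45 min
Thu: 05:52–11:09 = 5 h 17 min; less 20 min break → 4 h 57 min
Fri: 07:22–18:11 = 10 h 49 min
Total: 10 h 21 min + 4 h 19 min + 8 h 45 min + 4 h 57 min + 10 h 49 min = 39 h 11 min.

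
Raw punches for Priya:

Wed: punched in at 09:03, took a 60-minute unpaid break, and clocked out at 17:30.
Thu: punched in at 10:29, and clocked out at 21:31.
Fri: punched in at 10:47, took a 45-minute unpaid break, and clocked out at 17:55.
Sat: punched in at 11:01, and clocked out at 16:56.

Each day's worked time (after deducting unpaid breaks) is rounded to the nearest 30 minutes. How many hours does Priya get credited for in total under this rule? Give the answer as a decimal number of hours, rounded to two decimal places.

31.00 hours

Wed: 09:03–17:30 = 8 h 27 min − 60 min = 7 h 27 min → rounds to 7 h 30 min
Thu: 10:29–21:31 = 11 h 2 min → rounds to 11 h 0 min
Fri: 10:47–17:55 = 7 h 8 min − 45 min = 6 h 23 min → rounds to 6 h 30 min
Sat: 11:01–16:56 = 5 h 55 min → rounds to 6 h 0 min
Total credited: 31 h 0 min.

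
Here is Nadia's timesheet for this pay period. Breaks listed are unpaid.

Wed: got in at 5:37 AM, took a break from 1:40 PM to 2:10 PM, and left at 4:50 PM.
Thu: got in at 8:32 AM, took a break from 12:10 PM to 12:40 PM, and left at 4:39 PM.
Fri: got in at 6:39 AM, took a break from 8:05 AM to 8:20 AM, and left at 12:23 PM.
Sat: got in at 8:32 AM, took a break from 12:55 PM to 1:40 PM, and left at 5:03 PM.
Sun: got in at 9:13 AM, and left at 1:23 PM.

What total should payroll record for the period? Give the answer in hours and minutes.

Wed: 5:37 AM–4:50 PM = 11 h 13 min; less 30 min break → 10 h 43 min
Thu: 8:32 AM–4:39 PM = 8 h 7 min; less 30 min break → 7 h 37 min
Fri: 6:39 AM–12:23 PM = 5 h 44 min; less 15 min break → 5 h 29 min
Sat: 8:32 AM–5:03 PM = 8 h 31 min; less 45 min break → 7 h 46 min
Sun: 9:13 AM–1:23 PM = 4 h 10 min
Total: 10 h 43 min + 7 h 37 min + 5 h 29 min + 7 h 46 min + 4 h 10 min = 35 h 45 min.

35 h 45 min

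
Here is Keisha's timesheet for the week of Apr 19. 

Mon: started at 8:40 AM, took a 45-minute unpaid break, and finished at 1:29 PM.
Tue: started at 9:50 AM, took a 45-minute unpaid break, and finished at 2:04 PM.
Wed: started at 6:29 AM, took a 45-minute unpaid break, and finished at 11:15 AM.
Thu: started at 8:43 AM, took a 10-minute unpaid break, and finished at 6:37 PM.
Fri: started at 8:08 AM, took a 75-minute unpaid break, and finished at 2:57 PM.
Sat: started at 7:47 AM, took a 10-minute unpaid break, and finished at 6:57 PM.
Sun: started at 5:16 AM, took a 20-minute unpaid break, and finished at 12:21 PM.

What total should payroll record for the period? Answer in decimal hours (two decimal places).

Mon: 8:40 AM–1:29 PM = 4 h 49 min; less 45 min break → 4 h 4 min
Tue: 9:50 AM–2:04 PM = 4 h 14 min; less 45 min break → 3 h 29 min
Wed: 6:29 AM–11:15 AM = 4 h 46 min; less 45 min break → 4 h 1 min
Thu: 8:43 AM–6:37 PM = 9 h 54 min; less 10 min break → 9 h 44 min
Fri: 8:08 AM–2:57 PM = 6 h 49 min; less 75 min break → 5 h 34 min
Sat: 7:47 AM–6:57 PM = 11 h 10 min; less 10 min break → 11 h 0 min
Sun: 5:16 AM–12:21 PM = 7 h 5 min; less 20 min break → 6 h 45 min
Total: 4 h 4 min + 3 h 29 min + 4 h 1 min + 9 h 44 min + 5 h 34 min + 11 h 0 min + 6 h 45 min = 44 h 37 min.

44.62 hours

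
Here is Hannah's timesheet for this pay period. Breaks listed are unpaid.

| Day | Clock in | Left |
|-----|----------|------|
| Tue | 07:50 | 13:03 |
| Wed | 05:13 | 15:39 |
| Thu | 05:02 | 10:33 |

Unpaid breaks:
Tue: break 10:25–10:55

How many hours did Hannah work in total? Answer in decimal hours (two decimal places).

20.67 hours

Tue: 07:50–13:03 = 5 h 13 min; less 30 min break → 4 h 43 min
Wed: 05:13–15:39 = 10 h 26 min
Thu: 05:02–10:33 = 5 h 31 min
Total: 4 h 43 min + 10 h 26 min + 5 h 31 min = 20 h 40 min.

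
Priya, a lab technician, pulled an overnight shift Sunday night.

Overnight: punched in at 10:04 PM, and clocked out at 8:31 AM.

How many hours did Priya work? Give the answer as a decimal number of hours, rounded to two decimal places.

10.45 hours

Overnight: 10:04 PM → midnight = 1 h 56 min; midnight → 8:31 AM = 8 h 31 min; span 10 h 27 min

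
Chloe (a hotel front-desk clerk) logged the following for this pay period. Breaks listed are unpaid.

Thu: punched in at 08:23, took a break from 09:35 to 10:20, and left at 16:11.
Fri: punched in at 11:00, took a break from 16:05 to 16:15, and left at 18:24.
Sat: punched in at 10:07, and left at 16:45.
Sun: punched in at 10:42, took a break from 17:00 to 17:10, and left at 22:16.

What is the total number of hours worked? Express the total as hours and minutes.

32 h 19 min

Thu: 08:23–16:11 = 7 h 48 min; less 45 min break → 7 h 3 min
Fri: 11:00–18:24 = 7 h 24 min; less 10 min break → 7 h 14 min
Sat: 10:07–16:45 = 6 h 38 min
Sun: 10:42–22:16 = 11 h 34 min; less 10 min break → 11 h 24 min
Total: 7 h 3 min + 7 h 14 min + 6 h 38 min + 11 h 24 min = 32 h 19 min.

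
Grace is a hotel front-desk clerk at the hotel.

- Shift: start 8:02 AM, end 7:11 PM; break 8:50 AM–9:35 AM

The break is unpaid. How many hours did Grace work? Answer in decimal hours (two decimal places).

Shift: 8:02 AM–7:11 PM = 11 h 9 min; less 45 min break → 10 h 24 min

10.40 hours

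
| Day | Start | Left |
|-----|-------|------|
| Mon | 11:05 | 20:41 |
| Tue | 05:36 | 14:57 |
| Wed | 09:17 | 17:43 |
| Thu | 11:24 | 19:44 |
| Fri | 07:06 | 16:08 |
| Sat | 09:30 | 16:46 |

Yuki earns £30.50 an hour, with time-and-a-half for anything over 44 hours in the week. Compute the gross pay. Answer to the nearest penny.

£1708.76

Mon: 11:05–20:41 = 9 h 36 min
Tue: 05:36–14:57 = 9 h 21 min
Wed: 09:17–17:43 = 8 h 26 min
Thu: 11:24–19:44 = 8 h 20 min
Fri: 07:06–16:08 = 9 h 2 min
Sat: 09:30–16:46 = 7 h 16 min
Total worked: 52 h 1 min = 3121 min.
Regular 44 h 0 min = 2640 min at £30.50/h; overtime 8 h 1 min = 481 min at £45.75/h.
Pay = (2640 × £30.50 + 481 × £45.75) ÷ 60 = £1708.76.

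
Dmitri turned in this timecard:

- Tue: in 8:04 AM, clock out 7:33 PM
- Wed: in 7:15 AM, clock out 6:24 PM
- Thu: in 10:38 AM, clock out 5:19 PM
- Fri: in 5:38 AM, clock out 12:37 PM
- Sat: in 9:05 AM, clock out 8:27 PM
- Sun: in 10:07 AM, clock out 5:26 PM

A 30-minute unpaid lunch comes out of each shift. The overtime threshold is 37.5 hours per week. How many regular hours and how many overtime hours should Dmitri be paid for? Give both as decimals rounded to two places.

Regular 37.50 hours, overtime 14.48 hours

Tue: 8:04 AM–7:33 PM = 11 h 29 min; less 30 min break → 10 h 59 min
Wed: 7:15 AM–6:24 PM = 11 h 9 min; less 30 min break → 10 h 39 min
Thu: 10:38 AM–5:19 PM = 6 h 41 min; less 30 min break → 6 h 11 min
Fri: 5:38 AM–12:37 PM = 6 h 59 min; less 30 min break → 6 h 29 min
Sat: 9:05 AM–8:27 PM = 11 h 22 min; less 30 min break → 10 h 52 min
Sun: 10:07 AM–5:26 PM = 7 h 19 min; less 30 min break → 6 h 49 min
Total worked: 51 h 59 min = 51.98 h.
Threshold 37.5 h → overtime 14 h 29 min, regular 37 h 30 min.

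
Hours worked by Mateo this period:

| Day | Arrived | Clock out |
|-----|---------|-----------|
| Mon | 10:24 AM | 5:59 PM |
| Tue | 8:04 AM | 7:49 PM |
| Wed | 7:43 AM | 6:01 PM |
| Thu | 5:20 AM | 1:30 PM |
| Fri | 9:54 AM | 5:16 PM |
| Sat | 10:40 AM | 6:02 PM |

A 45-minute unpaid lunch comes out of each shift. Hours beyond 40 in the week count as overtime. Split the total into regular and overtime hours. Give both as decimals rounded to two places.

Mon: 10:24 AM–5:59 PM = 7 h 35 min; less 45 min break → 6 h 50 min
Tue: 8:04 AM–7:49 PM = 11 h 45 min; less 45 min break → 11 h 0 min
Wed: 7:43 AM–6:01 PM = 10 h 18 min; less 45 min break → 9 h 33 min
Thu: 5:20 AM–1:30 PM = 8 h 10 min; less 45 min break → 7 h 25 min
Fri: 9:54 AM–5:16 PM = 7 h 22 min; less 45 min break → 6 h 37 min
Sat: 10:40 AM–6:02 PM = 7 h 22 min; less 45 min break → 6 h 37 min
Total worked: 48 h 2 min = 48.03 h.
Threshold 40 h → overtime 8 h 2 min, regular 40 h 0 min.

Regular 40.00 hours, overtime 8.03 hours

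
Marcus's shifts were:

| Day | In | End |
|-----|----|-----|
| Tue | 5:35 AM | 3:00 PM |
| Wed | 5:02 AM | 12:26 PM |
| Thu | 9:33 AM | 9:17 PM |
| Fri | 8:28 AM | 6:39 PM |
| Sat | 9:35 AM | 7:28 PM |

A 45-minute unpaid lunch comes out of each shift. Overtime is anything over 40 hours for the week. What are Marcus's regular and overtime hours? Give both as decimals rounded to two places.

Tue: 5:35 AM–3:00 PM = 9 h 25 min; less 45 min break → 8 h 40 min
Wed: 5:02 AM–12:26 PM = 7 h 24 min; less 45 min break → 6 h 39 min
Thu: 9:33 AM–9:17 PM = 11 h 44 min; less 45 min break → 10 h 59 min
Fri: 8:28 AM–6:39 PM = 10 h 11 min; less 45 min break → 9 h 26 min
Sat: 9:35 AM–7:28 PM = 9 h 53 min; less 45 min break → 9 h 8 min
Total worked: 44 h 52 min = 44.87 h.
Threshold 40 h → overtime 4 h 52 min, regular 40 h 0 min.

Regular 40.00 hours, overtime 4.87 hours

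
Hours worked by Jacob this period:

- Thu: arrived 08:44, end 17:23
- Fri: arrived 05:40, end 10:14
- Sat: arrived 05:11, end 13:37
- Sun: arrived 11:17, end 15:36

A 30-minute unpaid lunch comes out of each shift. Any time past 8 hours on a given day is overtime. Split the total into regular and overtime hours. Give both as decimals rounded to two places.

Regular 23.82 hours, overtime 0.15 hours

Thu: 08:44–17:23 = 8 h 39 min; less 30 min break → 8 h 9 min
Fri: 05:40–10:14 = 4 h 34 min; less 30 min break → 4 h 4 min
Sat: 05:11–13:37 = 8 h 26 min; less 30 min break → 7 h 56 min
Sun: 11:17–15:36 = 4 h 19 min; less 30 min break → 3 h 49 min
Thu reg 8 h 0 min / OT 0 h 9 min; Fri reg 4 h 4 min / OT 0 h 0 min; Sat reg 7 h 56 min / OT 0 h 0 min; Sun reg 3 h 49 min / OT 0 h 0 min.
Totals: regular 23 h 49 min, overtime 0 h 9 min.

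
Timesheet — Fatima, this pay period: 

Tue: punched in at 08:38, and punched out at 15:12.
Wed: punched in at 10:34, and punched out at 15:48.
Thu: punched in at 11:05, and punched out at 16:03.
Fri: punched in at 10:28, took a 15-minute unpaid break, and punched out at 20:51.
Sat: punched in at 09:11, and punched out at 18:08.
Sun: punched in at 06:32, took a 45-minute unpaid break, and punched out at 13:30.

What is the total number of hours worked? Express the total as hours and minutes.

42 h 4 min

Tue: 08:38–15:12 = 6 h 34 min
Wed: 10:34–15:48 = 5 h 14 min
Thu: 11:05–16:03 = 4 h 58 min
Fri: 10:28–20:51 = 10 h 23 min; less 15 min break → 10 h 8 min
Sat: 09:11–18:08 = 8 h 57 min
Sun: 06:32–13:30 = 6 h 58 min; less 45 min break → 6 h 13 min
Total: 6 h 34 min + 5 h 14 min + 4 h 58 min + 10 h 8 min + 8 h 57 min + 6 h 13 min = 42 h 4 min.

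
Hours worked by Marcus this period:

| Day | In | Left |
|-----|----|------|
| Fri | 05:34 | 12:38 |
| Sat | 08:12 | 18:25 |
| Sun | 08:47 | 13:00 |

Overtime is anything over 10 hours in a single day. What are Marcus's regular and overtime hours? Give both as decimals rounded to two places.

Regular 21.28 hours, overtime 0.22 hours

Fri: 05:34–12:38 = 7 h 4 min
Sat: 08:12–18:25 = 10 h 13 min
Sun: 08:47–13:00 = 4 h 13 min
Fri reg 7 h 4 min / OT 0 h 0 min; Sat reg 10 h 0 min / OT 0 h 13 min; Sun reg 4 h 13 min / OT 0 h 0 min.
Totals: regular 21 h 17 min, overtime 0 h 13 min.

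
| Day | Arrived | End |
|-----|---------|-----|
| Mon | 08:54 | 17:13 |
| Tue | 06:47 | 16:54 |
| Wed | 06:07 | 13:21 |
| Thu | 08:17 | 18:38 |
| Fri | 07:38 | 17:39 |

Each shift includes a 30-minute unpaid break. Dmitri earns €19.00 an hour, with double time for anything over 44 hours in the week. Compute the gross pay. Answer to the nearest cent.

€827.13

Mon: 08:54–17:13 = 8 h 19 min; less 30 min break → 7 h 49 min
Tue: 06:47–16:54 = 10 h 7 min; less 30 min break → 9 h 37 min
Wed: 06:07–13:21 = 7 h 14 min; less 30 min break → 6 h 44 min
Thu: 08:17–18:38 = 10 h 21 min; less 30 min break → 9 h 51 min
Fri: 07:38–17:39 = 10 h 1 min; less 30 min break → 9 h 31 min
Total worked: 43 h 32 min = 2612 min.
Regular 43 h 32 min = 2612 min at €19.00/h; overtime 0 h 0 min = 0 min at €38.00/h.
Pay = (2612 × €19.00 + 0 × €38.00) ÷ 60 = €827.13.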